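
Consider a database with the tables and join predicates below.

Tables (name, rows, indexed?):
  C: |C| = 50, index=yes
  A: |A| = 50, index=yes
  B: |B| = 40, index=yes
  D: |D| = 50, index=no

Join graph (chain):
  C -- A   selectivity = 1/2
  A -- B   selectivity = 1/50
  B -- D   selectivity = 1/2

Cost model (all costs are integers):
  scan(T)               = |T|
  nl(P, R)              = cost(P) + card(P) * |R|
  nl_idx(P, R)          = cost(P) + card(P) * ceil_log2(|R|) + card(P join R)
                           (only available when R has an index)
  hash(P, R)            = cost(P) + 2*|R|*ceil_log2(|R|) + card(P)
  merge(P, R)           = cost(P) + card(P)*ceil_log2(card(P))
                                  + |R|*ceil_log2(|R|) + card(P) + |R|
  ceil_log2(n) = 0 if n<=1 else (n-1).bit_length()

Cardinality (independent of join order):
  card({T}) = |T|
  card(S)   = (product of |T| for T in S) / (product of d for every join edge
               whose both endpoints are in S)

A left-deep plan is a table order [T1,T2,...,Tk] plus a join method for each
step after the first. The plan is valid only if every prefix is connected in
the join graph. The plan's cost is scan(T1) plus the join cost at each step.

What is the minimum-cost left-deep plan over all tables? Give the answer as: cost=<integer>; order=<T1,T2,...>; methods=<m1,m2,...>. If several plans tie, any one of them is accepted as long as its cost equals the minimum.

cost=2550; order=B,A,C,D; methods=nl_idx,merge,hash

Selinger DP (subsets sized 1..n):
  {C}: scan cost=50, card=50
  {A}: scan cost=50, card=50
  {B}: scan cost=40, card=40
  {D}: scan cost=50, card=50
  {AC}: card=1250; try (C,hash)→700, (A,hash)→700, (C,merge)→750, (A,merge)→750, (C,nl_idx)→1600, (A,nl_idx)→1600 …(+2); best=700 via (C,hash)
  {AB}: card=40; try (A,nl_idx)→320, (B,nl_idx)→390, (B,hash)→580, (A,merge)→670, (B,merge)→680, (A,hash)→680 …(+2); best=320 via (A,nl_idx)
  {BD}: card=1000; try (B,hash)→580, (D,merge)→670, (D,hash)→680, (B,merge)→680, (B,nl_idx)→1350, (D,nl)→2040 …(+1); best=580 via (B,hash)
  {ABC}: card=1000; try (C,merge)→950, (C,hash)→960, (C,nl_idx)→1560, (C,nl)→2320, (B,hash)→2430, (B,nl_idx)→9200 …(+2); best=950 via (C,merge)
  {ABD}: card=1000; try (D,merge)→950, (D,hash)→960, (A,hash)→2180, (D,nl)→2320, (A,nl_idx)→7580, (A,merge)→11930 …(+1); best=950 via (D,merge)
  {ABCD}: card=25000; try (D,hash)→2550, (C,hash)→2550, (D,merge)→12300, (C,merge)→12300, (C,nl_idx)→31950, (D,nl)→50950 …(+1); best=2550 via (D,hash)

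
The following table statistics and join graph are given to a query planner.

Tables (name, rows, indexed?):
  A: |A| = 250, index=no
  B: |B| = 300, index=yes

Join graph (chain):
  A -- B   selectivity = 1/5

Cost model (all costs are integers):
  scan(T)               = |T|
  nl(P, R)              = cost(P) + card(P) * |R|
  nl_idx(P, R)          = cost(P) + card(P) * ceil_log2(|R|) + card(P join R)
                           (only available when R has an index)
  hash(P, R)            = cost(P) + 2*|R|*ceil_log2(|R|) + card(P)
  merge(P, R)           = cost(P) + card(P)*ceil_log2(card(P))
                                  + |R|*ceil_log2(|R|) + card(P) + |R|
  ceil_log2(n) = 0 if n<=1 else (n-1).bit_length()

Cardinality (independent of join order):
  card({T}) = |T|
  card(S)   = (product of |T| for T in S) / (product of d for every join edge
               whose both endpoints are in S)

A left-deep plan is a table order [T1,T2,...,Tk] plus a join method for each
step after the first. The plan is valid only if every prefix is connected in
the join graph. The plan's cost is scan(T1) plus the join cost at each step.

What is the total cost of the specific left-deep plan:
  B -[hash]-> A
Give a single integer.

4600

step 1: scan B: cost=300, card=300
step 2: join A via hash
    card(P join A) = 300*250/(5) = 15000
    cost = 300 + 2*250*8 + 300 = 4600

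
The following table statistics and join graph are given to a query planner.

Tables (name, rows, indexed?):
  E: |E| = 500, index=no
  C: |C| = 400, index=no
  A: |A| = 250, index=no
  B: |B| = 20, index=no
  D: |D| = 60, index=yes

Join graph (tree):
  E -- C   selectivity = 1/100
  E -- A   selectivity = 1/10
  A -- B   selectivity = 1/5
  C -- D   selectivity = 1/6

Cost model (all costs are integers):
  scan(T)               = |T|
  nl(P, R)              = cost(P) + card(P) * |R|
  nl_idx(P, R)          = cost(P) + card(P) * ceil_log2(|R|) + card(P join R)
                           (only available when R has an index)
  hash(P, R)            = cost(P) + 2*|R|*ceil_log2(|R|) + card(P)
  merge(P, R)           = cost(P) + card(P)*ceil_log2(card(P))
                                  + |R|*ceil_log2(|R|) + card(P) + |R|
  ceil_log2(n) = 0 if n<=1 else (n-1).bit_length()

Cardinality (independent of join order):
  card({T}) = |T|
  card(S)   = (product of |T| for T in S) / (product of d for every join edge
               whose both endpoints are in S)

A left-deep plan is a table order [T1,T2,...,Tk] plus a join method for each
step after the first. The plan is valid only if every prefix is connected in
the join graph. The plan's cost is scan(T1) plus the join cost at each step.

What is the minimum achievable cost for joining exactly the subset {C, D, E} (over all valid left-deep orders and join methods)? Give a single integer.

Selinger DP over subsets of {C,D,E}:
  {E}: scan cost=500, card=500
  {C}: scan cost=400, card=400
  {D}: scan cost=60, card=60
  {CE}: card=2000; try (C,hash)→8200, (E,merge)→9400, (C,merge)→9500, (E,hash)→9800, (E,nl)→200400, (C,nl)→200500; best=8200 via (C,hash)
  {CD}: card=4000; try (D,hash)→1520, (C,merge)→4480, (D,merge)→4820, (D,nl_idx)→6800, (C,hash)→7320, (C,nl)→24060 …(+1); best=1520 via (D,hash)
  {CDE}: card=20000; try (D,hash)→10920, (E,hash)→14520, (D,merge)→32620, (D,nl_idx)→40200, (E,merge)→58520, (D,nl)→128200 …(+1); best=10920 via (D,hash)

10920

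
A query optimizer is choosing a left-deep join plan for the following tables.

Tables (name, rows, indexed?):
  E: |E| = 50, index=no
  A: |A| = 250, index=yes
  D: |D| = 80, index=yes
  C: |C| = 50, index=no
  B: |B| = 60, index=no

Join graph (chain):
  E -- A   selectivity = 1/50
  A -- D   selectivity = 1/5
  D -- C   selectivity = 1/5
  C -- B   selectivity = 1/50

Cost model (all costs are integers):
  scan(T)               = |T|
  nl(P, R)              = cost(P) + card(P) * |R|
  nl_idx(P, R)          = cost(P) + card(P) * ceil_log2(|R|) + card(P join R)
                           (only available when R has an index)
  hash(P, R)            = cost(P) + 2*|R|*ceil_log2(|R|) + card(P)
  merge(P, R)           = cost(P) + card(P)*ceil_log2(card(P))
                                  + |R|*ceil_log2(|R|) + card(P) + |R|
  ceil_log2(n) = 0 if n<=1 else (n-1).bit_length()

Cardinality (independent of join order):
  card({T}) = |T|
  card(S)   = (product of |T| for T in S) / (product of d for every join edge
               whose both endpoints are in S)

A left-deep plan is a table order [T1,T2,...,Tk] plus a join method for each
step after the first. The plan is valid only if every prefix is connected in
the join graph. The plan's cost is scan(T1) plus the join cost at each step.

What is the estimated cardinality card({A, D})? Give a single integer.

4000

Tables in S: A(250), D(80)
Edges inside S: A-D(d=5)
numerator = 250 * 80 = 20000
denominator = 5 = 5
card(S) = 20000 / 5 = 4000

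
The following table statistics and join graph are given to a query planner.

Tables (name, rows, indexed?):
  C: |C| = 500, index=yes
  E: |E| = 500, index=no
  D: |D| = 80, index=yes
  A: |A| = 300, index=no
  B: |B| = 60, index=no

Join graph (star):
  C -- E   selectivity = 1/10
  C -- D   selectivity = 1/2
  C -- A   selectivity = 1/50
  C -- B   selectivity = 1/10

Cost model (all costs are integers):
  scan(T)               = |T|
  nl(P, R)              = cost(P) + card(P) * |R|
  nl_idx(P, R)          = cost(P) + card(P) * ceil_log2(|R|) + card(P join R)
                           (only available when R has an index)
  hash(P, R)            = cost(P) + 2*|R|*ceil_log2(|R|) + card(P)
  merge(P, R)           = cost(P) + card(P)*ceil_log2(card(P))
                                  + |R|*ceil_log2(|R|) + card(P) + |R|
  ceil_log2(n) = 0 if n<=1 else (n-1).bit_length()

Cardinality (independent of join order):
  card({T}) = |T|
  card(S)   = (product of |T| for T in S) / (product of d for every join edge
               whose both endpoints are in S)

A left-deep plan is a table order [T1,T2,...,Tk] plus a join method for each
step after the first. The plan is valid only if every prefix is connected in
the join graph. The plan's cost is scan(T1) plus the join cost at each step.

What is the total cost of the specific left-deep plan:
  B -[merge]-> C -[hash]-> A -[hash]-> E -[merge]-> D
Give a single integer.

18941520

step 1: scan B: cost=60, card=60
step 2: join C via merge
    card(P join C) = 60*500/(10) = 3000
    cost = 60 + 60*6 + 500*9 + 60 + 500 = 5480
step 3: join A via hash
    card(P join A) = 3000*300/(50) = 18000
    cost = 5480 + 2*300*9 + 3000 = 13880
step 4: join E via hash
    card(P join E) = 18000*500/(10) = 900000
    cost = 13880 + 2*500*9 + 18000 = 40880
step 5: join D via merge
    card(P join D) = 900000*80/(2) = 36000000
    cost = 40880 + 900000*20 + 80*7 + 900000 + 80 = 18941520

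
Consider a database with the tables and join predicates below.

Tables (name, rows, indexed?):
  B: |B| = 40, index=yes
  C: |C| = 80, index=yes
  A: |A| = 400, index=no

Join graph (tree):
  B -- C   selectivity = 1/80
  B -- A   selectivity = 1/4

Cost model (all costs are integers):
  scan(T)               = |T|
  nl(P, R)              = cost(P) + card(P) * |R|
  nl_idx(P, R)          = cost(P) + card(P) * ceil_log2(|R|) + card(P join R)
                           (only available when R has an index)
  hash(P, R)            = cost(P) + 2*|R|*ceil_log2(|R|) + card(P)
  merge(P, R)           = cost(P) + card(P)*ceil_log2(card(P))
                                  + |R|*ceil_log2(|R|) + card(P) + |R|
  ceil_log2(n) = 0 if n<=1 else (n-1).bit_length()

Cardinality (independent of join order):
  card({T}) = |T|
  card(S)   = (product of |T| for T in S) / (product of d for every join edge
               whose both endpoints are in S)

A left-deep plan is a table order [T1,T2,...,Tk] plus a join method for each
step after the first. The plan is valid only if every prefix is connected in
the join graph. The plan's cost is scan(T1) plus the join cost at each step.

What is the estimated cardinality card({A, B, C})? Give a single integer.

4000

Tables in S: A(400), B(40), C(80)
Edges inside S: B-C(d=80), B-A(d=4)
numerator = 400 * 40 * 80 = 1280000
denominator = 80 * 4 = 320
card(S) = 1280000 / 320 = 4000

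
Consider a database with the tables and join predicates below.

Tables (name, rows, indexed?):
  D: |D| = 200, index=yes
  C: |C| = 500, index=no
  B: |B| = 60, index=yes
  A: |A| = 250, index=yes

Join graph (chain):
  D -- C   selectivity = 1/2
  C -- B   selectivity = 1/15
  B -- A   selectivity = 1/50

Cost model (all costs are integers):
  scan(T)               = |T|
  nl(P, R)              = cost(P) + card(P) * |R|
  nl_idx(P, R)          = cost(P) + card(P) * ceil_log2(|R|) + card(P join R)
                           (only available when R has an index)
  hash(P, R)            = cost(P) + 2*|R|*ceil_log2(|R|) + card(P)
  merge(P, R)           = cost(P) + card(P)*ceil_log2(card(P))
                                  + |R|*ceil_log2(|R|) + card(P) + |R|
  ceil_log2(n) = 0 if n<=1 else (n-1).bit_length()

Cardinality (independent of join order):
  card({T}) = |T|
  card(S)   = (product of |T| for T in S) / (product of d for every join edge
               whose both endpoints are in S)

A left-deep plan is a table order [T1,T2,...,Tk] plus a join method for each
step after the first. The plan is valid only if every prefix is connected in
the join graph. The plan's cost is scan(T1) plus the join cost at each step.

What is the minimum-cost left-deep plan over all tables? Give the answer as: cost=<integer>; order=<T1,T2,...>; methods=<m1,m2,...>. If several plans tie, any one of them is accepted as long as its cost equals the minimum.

Selinger DP (subsets sized 1..n):
  {D}: scan cost=200, card=200
  {C}: scan cost=500, card=500
  {B}: scan cost=60, card=60
  {A}: scan cost=250, card=250
  {CD}: card=50000; try (D,hash)→4200, (C,merge)→7000, (D,merge)→7300, (C,hash)→9400, (D,nl_idx)→54500, (C,nl)→100200 …(+1); best=4200 via (D,hash)
  {BC}: card=2000; try (B,hash)→1720, (C,merge)→5480, (B,nl_idx)→5500, (B,merge)→5920, (C,hash)→9120, (C,nl)→30060 …(+1); best=1720 via (B,hash)
  {AB}: card=300; try (A,nl_idx)→840, (B,hash)→1220, (B,nl_idx)→2050, (A,merge)→2730, (B,merge)→2920, (A,hash)→4120 …(+2); best=840 via (A,nl_idx)
  {BCD}: card=200000; try (D,hash)→6920, (D,merge)→27520, (B,hash)→54920, (D,nl_idx)→217720, (D,nl)→401720, (B,nl_idx)→504200 …(+2); best=6920 via (D,hash)
  {ABC}: card=10000; try (A,hash)→7720, (C,merge)→8840, (C,hash)→10140, (A,nl_idx)→27720, (A,merge)→27970, (C,nl)→150840 …(+1); best=7720 via (A,hash)
  {ABCD}: card=1000000; try (D,hash)→20920, (D,merge)→159520, (A,hash)→210920, (D,nl_idx)→1087720, (D,nl)→2007720, (A,nl_idx)→2606920 …(+2); best=20920 via (D,hash)

cost=20920; order=C,B,A,D; methods=hash,hash,hash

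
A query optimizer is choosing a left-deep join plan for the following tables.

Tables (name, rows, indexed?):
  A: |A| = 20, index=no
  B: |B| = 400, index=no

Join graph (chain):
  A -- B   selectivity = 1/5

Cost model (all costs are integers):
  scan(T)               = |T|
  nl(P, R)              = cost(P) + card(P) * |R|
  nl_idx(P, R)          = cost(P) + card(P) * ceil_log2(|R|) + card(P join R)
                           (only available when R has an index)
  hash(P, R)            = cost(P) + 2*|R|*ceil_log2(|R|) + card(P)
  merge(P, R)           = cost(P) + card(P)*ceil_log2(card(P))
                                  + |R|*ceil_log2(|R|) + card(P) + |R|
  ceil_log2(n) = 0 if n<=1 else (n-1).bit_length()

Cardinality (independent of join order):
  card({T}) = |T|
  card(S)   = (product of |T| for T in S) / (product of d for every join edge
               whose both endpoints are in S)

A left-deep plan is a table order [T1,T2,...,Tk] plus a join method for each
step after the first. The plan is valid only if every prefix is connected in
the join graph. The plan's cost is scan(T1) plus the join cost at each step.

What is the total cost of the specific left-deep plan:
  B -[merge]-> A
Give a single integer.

4520

step 1: scan B: cost=400, card=400
step 2: join A via merge
    card(P join A) = 400*20/(5) = 1600
    cost = 400 + 400*9 + 20*5 + 400 + 20 = 4520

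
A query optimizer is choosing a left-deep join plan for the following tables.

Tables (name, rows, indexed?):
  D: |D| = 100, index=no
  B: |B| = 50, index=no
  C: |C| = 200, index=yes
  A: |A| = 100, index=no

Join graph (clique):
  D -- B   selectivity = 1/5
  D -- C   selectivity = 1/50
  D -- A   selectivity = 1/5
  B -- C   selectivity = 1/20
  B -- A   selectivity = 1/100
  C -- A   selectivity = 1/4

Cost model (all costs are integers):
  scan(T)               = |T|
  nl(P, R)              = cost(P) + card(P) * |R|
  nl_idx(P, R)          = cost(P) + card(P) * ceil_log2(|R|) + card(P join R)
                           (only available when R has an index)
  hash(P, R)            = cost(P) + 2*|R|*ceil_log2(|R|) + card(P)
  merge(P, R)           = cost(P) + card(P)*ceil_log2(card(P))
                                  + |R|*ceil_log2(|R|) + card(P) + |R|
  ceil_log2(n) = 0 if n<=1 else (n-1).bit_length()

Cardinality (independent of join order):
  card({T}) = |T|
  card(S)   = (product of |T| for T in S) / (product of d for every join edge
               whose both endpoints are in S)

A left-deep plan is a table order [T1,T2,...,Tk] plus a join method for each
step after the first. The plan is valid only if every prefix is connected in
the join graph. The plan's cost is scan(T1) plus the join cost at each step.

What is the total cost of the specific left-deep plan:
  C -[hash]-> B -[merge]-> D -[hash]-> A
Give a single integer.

step 1: scan C: cost=200, card=200
step 2: join B via hash
    card(P join B) = 200*50/(20) = 500
    cost = 200 + 2*50*6 + 200 = 1000
step 3: join D via merge
    card(P join D) = 500*100/(5*50) = 200
    cost = 1000 + 500*9 + 100*7 + 500 + 100 = 6800
step 4: join A via hash
    card(P join A) = 200*100/(5*100*4) = 10
    cost = 6800 + 2*100*7 + 200 = 8400

8400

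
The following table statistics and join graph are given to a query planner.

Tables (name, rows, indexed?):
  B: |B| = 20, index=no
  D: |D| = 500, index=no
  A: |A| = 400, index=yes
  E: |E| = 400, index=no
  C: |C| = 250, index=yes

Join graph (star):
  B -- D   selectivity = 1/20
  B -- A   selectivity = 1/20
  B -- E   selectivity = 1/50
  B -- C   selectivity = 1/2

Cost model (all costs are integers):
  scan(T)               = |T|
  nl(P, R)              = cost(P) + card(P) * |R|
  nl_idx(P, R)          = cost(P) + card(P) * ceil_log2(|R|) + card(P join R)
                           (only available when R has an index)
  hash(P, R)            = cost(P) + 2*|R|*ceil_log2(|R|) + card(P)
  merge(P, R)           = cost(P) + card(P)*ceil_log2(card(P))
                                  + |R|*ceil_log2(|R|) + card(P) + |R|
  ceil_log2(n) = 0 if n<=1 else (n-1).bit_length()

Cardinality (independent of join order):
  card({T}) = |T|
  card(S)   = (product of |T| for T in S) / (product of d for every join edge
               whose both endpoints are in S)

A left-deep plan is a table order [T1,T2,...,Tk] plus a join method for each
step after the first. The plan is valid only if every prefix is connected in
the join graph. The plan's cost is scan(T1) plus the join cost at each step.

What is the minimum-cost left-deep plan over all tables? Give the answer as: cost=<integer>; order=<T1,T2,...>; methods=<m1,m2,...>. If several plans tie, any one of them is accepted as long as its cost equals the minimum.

cost=101840; order=E,B,A,D,C; methods=hash,nl_idx,hash,hash

Selinger DP (subsets sized 1..n):
  {B}: scan cost=20, card=20
  {D}: scan cost=500, card=500
  {A}: scan cost=400, card=400
  {E}: scan cost=400, card=400
  {C}: scan cost=250, card=250
  {BD}: card=500; try (B,hash)→1200, (D,merge)→5140, (B,merge)→5620, (D,hash)→9040, (D,nl)→10020, (B,nl)→10500; best=1200 via (B,hash)
  {AB}: card=400; try (A,nl_idx)→600, (B,hash)→1000, (A,merge)→4140, (B,merge)→4520, (A,hash)→7240, (A,nl)→8020 …(+1); best=600 via (A,nl_idx)
  {BE}: card=160; try (B,hash)→1000, (E,merge)→4140, (B,merge)→4520, (E,hash)→7240, (E,nl)→8020, (B,nl)→8400; best=1000 via (B,hash)
  {BC}: card=2500; try (B,hash)→700, (C,merge)→2390, (B,merge)→2620, (C,nl_idx)→2680, (C,hash)→4040, (C,nl)→5020 …(+1); best=700 via (B,hash)
  {ABD}: card=10000; try (A,hash)→8900, (D,merge)→9600, (D,hash)→10000, (A,merge)→10200, (A,nl_idx)→15700, (D,nl)→200600 …(+1); best=8900 via (A,hash)
  {BDE}: card=4000; try (D,merge)→7440, (E,hash)→8900, (D,hash)→10160, (E,merge)→10200, (D,nl)→81000, (E,nl)→201200; best=7440 via (D,merge)
  {BCD}: card=62500; try (C,hash)→5700, (C,merge)→8450, (D,hash)→12200, (D,merge)→38200, (C,nl_idx)→67700, (C,nl)→126200 …(+1); best=5700 via (C,hash)
  {ABE}: card=3200; try (A,nl_idx)→5640, (A,merge)→6440, (E,hash)→8200, (A,hash)→8360, (E,merge)→8600, (A,nl)→65000 …(+1); best=5640 via (A,nl_idx)
  {ABC}: card=50000; try (C,hash)→5000, (C,merge)→6850, (A,hash)→10400, (A,merge)→37200, (C,nl_idx)→53800, (A,nl_idx)→73200 …(+2); best=5000 via (C,hash)
  {BCE}: card=20000; try (C,merge)→4690, (C,hash)→5160, (E,hash)→10400, (C,nl_idx)→22280, (E,merge)→37200, (C,nl)→41000 …(+1); best=4690 via (C,merge)
  {ABDE}: card=80000; try (D,hash)→17840, (A,hash)→18640, (E,hash)→26100, (D,merge)→52240, (A,merge)→63440, (A,nl_idx)→123440 …(+4); best=17840 via (D,hash)
  {ABCD}: card=1250000; try (C,hash)→22900, (D,hash)→64000, (A,hash)→75400, (C,merge)→161150, (D,merge)→860000, (A,merge)→1072200 …(+5); best=22900 via (C,hash)
  {BCDE}: card=500000; try (C,hash)→15440, (D,hash)→33690, (C,merge)→61690, (E,hash)→75400, (D,merge)→329690, (C,nl_idx)→539440 …(+4); best=15440 via (C,hash)
  {ABCE}: card=400000; try (C,hash)→12840, (A,hash)→31890, (C,merge)→49490, (E,hash)→62200, (A,merge)→328690, (C,nl_idx)→431240 …(+5); best=12840 via (C,hash)
  {ABCDE}: card=10000000; try (C,hash)→101840, (D,hash)→421840, (A,hash)→522640, (E,hash)→1280100, (C,merge)→1460090, (D,merge)→8017840 …(+8); best=101840 via (C,hash)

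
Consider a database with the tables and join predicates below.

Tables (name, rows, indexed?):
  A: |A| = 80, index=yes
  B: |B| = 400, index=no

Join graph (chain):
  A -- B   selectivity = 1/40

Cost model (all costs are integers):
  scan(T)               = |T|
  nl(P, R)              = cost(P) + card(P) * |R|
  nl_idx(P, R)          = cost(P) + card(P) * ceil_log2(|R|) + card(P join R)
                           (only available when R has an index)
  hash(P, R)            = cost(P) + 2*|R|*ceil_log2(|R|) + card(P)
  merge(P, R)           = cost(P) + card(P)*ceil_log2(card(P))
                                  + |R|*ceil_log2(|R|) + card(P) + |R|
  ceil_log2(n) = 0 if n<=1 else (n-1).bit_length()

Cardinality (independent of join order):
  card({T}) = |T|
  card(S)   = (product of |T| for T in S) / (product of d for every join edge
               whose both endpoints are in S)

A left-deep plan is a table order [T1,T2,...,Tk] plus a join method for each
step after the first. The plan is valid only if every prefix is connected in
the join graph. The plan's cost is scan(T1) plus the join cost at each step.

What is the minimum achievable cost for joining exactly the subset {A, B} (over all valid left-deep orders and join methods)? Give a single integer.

1920

Selinger DP over subsets of {A,B}:
  {A}: scan cost=80, card=80
  {B}: scan cost=400, card=400
  {AB}: card=800; try (A,hash)→1920, (A,nl_idx)→4000, (B,merge)→4720, (A,merge)→5040, (B,hash)→7360, (B,nl)→32080 …(+1); best=1920 via (A,hash)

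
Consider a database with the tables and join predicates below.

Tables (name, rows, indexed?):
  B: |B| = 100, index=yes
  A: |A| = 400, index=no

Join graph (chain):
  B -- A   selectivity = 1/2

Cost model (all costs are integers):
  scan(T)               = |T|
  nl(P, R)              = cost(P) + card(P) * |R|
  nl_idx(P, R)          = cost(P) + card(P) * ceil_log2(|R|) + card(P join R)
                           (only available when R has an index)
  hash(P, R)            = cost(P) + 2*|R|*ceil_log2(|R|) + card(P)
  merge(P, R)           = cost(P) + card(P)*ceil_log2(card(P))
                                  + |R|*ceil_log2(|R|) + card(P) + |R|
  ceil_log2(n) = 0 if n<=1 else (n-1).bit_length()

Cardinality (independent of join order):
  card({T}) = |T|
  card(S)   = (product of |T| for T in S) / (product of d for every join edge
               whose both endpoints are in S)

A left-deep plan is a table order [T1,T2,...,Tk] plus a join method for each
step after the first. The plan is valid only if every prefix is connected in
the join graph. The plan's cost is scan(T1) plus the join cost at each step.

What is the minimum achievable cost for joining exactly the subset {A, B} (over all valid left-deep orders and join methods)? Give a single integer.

Selinger DP over subsets of {A,B}:
  {B}: scan cost=100, card=100
  {A}: scan cost=400, card=400
  {AB}: card=20000; try (B,hash)→2200, (A,merge)→4900, (B,merge)→5200, (A,hash)→7400, (B,nl_idx)→23200, (A,nl)→40100 …(+1); best=2200 via (B,hash)

2200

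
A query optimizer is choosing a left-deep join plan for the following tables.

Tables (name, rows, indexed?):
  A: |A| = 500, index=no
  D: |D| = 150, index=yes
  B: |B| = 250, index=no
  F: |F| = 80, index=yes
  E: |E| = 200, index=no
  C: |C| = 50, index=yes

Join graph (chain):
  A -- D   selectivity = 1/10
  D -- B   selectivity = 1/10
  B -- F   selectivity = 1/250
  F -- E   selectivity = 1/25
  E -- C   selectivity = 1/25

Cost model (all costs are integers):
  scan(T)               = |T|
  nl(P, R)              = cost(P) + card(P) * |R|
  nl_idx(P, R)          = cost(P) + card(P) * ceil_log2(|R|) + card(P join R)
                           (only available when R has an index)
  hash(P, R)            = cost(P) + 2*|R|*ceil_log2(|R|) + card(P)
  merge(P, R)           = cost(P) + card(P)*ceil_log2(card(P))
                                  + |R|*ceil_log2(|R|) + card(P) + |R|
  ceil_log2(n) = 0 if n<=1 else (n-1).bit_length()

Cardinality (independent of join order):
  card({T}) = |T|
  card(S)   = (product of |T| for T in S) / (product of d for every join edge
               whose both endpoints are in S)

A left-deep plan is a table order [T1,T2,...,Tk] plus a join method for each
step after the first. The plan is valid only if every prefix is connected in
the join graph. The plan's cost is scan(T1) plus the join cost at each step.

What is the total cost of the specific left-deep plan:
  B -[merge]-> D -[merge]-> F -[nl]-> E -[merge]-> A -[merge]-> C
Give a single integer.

step 1: scan B: cost=250, card=250
step 2: join D via merge
    card(P join D) = 250*150/(10) = 3750
    cost = 250 + 250*8 + 150*8 + 250 + 150 = 3850
step 3: join F via merge
    card(P join F) = 3750*80/(250) = 1200
    cost = 3850 + 3750*12 + 80*7 + 3750 + 80 = 53240
step 4: join E via nl
    card(P join E) = 1200*200/(25) = 9600
    cost = 53240 + 1200*200 = 293240
step 5: join A via merge
    card(P join A) = 9600*500/(10) = 480000
    cost = 293240 + 9600*14 + 500*9 + 9600 + 500 = 442240
step 6: join C via merge
    card(P join C) = 480000*50/(25) = 960000
    cost = 442240 + 480000*19 + 50*6 + 480000 + 50 = 10042590

10042590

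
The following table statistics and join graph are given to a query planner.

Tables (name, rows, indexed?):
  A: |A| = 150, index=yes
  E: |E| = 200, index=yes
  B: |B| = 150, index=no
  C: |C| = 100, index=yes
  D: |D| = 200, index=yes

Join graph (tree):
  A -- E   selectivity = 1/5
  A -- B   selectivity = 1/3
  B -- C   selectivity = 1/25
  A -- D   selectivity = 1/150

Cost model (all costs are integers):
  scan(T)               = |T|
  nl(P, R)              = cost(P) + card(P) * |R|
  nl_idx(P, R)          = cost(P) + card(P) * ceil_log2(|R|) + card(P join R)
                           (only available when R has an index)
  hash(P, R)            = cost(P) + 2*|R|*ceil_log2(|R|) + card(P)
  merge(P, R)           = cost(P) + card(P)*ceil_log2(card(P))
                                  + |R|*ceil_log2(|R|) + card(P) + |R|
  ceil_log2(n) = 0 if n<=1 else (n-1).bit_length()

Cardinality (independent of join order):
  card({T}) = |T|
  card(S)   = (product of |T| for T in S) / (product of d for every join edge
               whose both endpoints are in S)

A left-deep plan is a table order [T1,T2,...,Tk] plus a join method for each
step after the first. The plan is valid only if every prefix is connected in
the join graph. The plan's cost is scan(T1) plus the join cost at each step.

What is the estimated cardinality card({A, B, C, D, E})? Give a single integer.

Tables in S: A(150), B(150), C(100), D(200), E(200)
Edges inside S: A-E(d=5), A-B(d=3), B-C(d=25), A-D(d=150)
numerator = 150 * 150 * 100 * 200 * 200 = 90000000000
denominator = 5 * 3 * 25 * 150 = 56250
card(S) = 90000000000 / 56250 = 1600000

1600000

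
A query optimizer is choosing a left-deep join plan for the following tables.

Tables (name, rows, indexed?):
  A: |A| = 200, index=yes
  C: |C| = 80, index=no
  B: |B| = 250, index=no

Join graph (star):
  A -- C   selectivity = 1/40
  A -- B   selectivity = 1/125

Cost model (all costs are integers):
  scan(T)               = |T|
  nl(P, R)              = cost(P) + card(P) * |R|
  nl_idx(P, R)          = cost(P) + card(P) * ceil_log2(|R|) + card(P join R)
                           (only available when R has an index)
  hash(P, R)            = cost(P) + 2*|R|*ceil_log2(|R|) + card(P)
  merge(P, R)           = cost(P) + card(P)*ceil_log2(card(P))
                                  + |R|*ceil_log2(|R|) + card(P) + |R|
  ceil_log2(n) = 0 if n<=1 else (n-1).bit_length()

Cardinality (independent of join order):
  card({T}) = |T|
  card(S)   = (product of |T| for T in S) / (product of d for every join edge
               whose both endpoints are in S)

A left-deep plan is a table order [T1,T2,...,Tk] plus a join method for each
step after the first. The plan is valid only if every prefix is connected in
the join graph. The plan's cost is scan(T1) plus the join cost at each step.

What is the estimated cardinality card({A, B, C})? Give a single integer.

Tables in S: A(200), B(250), C(80)
Edges inside S: A-C(d=40), A-B(d=125)
numerator = 200 * 250 * 80 = 4000000
denominator = 40 * 125 = 5000
card(S) = 4000000 / 5000 = 800

800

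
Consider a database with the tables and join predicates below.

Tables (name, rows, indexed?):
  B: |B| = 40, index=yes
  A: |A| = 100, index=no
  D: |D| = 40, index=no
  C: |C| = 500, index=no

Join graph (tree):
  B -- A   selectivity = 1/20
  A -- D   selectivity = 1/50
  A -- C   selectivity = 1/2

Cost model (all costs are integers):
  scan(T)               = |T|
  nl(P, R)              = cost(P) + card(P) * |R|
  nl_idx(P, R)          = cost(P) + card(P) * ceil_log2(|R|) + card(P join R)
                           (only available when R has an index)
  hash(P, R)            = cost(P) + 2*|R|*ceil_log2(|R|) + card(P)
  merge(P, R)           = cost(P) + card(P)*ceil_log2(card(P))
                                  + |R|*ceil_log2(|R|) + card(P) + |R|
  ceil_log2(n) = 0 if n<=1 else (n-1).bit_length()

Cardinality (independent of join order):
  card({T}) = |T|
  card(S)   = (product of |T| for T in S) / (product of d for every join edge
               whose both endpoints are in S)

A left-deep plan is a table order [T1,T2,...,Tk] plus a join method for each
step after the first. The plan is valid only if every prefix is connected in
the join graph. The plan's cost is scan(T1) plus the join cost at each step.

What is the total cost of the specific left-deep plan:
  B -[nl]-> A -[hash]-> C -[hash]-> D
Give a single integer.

step 1: scan B: cost=40, card=40
step 2: join A via nl
    card(P join A) = 40*100/(20) = 200
    cost = 40 + 40*100 = 4040
step 3: join C via hash
    card(P join C) = 200*500/(2) = 50000
    cost = 4040 + 2*500*9 + 200 = 13240
step 4: join D via hash
    card(P join D) = 50000*40/(50) = 40000
    cost = 13240 + 2*40*6 + 50000 = 63720

63720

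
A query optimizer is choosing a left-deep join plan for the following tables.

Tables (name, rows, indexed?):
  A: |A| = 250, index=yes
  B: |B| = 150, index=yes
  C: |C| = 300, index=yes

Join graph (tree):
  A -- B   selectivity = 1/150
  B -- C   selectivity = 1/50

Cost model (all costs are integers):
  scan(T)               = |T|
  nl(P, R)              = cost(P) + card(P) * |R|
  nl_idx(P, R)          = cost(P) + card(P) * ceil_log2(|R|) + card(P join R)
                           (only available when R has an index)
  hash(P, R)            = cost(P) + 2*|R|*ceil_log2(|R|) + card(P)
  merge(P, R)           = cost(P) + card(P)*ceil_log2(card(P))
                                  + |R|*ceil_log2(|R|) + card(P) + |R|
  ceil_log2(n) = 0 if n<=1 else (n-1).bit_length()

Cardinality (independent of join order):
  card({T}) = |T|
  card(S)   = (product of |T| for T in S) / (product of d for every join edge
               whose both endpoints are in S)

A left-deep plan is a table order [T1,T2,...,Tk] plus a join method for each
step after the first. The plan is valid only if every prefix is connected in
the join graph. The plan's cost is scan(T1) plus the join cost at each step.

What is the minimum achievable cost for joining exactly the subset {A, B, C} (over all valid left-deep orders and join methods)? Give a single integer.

5350

Selinger DP over subsets of {A,B,C}:
  {A}: scan cost=250, card=250
  {B}: scan cost=150, card=150
  {C}: scan cost=300, card=300
  {AB}: card=250; try (A,nl_idx)→1600, (B,nl_idx)→2500, (B,hash)→2900, (A,merge)→3750, (B,merge)→3850, (A,hash)→4300 …(+2); best=1600 via (A,nl_idx)
  {BC}: card=900; try (C,nl_idx)→2400, (B,hash)→3000, (B,nl_idx)→3600, (C,merge)→4500, (B,merge)→4650, (C,hash)→5700 …(+2); best=2400 via (C,nl_idx)
  {ABC}: card=1500; try (C,nl_idx)→5350, (C,merge)→6850, (C,hash)→7250, (A,hash)→7300, (A,nl_idx)→11100, (A,merge)→14550 …(+2); best=5350 via (C,nl_idx)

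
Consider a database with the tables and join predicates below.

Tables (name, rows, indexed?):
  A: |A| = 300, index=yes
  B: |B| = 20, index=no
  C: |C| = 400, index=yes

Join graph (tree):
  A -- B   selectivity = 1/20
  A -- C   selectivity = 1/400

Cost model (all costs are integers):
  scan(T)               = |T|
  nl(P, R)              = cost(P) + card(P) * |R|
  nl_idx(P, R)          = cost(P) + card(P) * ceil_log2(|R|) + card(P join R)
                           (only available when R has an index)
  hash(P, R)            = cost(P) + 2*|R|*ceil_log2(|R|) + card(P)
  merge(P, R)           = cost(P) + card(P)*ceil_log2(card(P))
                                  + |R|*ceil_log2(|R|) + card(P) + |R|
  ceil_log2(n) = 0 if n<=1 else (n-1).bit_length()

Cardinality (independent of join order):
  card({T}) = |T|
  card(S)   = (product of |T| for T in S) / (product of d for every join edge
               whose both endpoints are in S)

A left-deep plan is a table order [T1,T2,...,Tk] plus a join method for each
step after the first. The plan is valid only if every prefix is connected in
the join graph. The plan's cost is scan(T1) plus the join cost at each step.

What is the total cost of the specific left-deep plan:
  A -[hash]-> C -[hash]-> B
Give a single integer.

8300

step 1: scan A: cost=300, card=300
step 2: join C via hash
    card(P join C) = 300*400/(400) = 300
    cost = 300 + 2*400*9 + 300 = 7800
step 3: join B via hash
    card(P join B) = 300*20/(20) = 300
    cost = 7800 + 2*20*5 + 300 = 8300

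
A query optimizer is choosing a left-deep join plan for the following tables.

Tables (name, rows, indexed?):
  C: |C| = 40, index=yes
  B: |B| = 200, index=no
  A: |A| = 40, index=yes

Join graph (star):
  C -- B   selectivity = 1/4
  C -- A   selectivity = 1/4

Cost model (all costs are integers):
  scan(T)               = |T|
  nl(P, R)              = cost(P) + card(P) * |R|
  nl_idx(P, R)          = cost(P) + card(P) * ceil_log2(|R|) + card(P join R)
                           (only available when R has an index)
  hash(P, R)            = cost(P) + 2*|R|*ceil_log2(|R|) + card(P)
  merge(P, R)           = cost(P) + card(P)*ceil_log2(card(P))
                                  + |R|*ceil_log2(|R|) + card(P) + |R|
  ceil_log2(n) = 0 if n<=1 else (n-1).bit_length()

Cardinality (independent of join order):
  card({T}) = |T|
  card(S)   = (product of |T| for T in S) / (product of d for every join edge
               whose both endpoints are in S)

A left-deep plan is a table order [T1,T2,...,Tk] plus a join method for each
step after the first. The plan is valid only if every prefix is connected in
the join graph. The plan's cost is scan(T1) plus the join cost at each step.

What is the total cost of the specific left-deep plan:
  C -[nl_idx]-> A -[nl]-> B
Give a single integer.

step 1: scan C: cost=40, card=40
step 2: join A via nl_idx
    card(P join A) = 40*40/(4) = 400
    cost = 40 + 40*6 + 400 = 680
step 3: join B via nl
    card(P join B) = 400*200/(4) = 20000
    cost = 680 + 400*200 = 80680

80680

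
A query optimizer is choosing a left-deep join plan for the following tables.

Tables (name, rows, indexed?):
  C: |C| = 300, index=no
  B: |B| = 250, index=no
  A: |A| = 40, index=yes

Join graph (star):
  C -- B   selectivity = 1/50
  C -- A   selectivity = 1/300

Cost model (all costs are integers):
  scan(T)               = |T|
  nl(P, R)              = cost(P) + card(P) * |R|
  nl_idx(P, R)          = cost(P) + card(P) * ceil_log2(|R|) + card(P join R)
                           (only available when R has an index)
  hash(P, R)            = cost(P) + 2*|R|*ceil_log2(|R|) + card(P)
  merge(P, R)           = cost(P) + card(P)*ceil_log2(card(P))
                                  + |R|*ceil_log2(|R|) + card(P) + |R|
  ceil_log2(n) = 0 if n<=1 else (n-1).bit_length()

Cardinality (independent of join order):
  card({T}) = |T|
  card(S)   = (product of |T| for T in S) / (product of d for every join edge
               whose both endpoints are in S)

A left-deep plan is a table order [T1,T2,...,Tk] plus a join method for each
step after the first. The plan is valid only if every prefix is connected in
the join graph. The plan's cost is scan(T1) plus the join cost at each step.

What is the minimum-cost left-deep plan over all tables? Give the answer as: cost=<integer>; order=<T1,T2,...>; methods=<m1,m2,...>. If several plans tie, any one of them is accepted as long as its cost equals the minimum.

cost=3610; order=C,A,B; methods=hash,merge

Selinger DP (subsets sized 1..n):
  {C}: scan cost=300, card=300
  {B}: scan cost=250, card=250
  {A}: scan cost=40, card=40
  {BC}: card=1500; try (B,hash)→4600, (C,merge)→5500, (B,merge)→5550, (C,hash)→5900, (C,nl)→75250, (B,nl)→75300; best=4600 via (B,hash)
  {AC}: card=40; try (A,hash)→1080, (A,nl_idx)→2140, (C,merge)→3320, (A,merge)→3580, (C,hash)→5480, (C,nl)→12040 …(+1); best=1080 via (A,hash)
  {ABC}: card=200; try (B,merge)→3610, (B,hash)→5120, (A,hash)→6580, (B,nl)→11080, (A,nl_idx)→13800, (A,merge)→22880 …(+1); best=3610 via (B,merge)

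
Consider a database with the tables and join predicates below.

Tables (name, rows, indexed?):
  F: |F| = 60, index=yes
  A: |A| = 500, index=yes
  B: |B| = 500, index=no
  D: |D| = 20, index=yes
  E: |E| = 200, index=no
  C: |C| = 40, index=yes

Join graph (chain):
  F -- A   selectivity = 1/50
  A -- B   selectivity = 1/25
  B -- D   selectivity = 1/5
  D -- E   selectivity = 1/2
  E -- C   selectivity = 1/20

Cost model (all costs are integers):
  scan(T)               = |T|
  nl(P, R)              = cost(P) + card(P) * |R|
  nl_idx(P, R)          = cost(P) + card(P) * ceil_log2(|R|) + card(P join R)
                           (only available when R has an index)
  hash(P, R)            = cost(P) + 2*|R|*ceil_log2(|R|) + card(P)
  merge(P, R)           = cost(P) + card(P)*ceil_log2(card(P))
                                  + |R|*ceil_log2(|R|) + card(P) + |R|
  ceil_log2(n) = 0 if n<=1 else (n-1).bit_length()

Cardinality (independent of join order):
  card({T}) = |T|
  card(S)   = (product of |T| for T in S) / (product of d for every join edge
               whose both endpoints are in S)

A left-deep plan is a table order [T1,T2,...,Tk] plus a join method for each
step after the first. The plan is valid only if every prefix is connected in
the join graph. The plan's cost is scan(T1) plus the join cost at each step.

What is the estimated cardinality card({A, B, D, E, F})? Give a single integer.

Tables in S: A(500), B(500), D(20), E(200), F(60)
Edges inside S: F-A(d=50), A-B(d=25), B-D(d=5), D-E(d=2)
numerator = 500 * 500 * 20 * 200 * 60 = 60000000000
denominator = 50 * 25 * 5 * 2 = 12500
card(S) = 60000000000 / 12500 = 4800000

4800000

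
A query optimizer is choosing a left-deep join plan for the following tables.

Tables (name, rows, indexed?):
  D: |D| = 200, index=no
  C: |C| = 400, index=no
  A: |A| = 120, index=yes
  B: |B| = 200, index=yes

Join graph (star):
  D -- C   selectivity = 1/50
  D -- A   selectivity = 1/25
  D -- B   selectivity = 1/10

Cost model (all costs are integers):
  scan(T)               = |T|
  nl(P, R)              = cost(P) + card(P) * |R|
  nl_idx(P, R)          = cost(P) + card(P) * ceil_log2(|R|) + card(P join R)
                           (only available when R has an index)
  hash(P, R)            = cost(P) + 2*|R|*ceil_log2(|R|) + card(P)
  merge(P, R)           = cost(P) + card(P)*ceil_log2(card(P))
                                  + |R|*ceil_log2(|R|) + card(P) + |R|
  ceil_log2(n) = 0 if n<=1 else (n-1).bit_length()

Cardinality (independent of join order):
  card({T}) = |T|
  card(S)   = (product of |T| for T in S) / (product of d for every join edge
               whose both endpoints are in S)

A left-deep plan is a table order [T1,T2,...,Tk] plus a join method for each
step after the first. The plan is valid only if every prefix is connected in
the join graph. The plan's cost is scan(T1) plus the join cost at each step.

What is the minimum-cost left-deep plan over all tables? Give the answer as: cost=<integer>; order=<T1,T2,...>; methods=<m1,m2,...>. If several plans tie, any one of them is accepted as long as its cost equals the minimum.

Selinger DP (subsets sized 1..n):
  {D}: scan cost=200, card=200
  {C}: scan cost=400, card=400
  {A}: scan cost=120, card=120
  {B}: scan cost=200, card=200
  {CD}: card=1600; try (D,hash)→4000, (C,merge)→6000, (D,merge)→6200, (C,hash)→7600, (C,nl)→80200, (D,nl)→80400; best=4000 via (D,hash)
  {AD}: card=960; try (A,hash)→2080, (A,nl_idx)→2560, (D,merge)→2880, (A,merge)→2960, (D,hash)→3440, (D,nl)→24120 …(+1); best=2080 via (A,hash)
  {BD}: card=4000; try (D,hash)→3600, (B,hash)→3600, (D,merge)→3800, (B,merge)→3800, (B,nl_idx)→5800, (D,nl)→40200 …(+1); best=3600 via (D,hash)
  {ACD}: card=7680; try (A,hash)→7280, (C,hash)→10240, (C,merge)→16640, (A,nl_idx)→22880, (A,merge)→24160, (A,nl)→196000 …(+1); best=7280 via (A,hash)
  {BCD}: card=32000; try (B,hash)→8800, (C,hash)→14800, (B,merge)→25000, (B,nl_idx)→48800, (C,merge)→59600, (B,nl)→324000 …(+1); best=8800 via (B,hash)
  {ABD}: card=19200; try (B,hash)→6240, (A,hash)→9280, (B,merge)→14440, (B,nl_idx)→28960, (A,nl_idx)→50800, (A,merge)→56560 …(+2); best=6240 via (B,hash)
  {ABCD}: card=153600; try (B,hash)→18160, (C,hash)→32640, (A,hash)→42480, (B,merge)→116600, (B,nl_idx)→222320, (C,merge)→317440 …(+5); best=18160 via (B,hash)

cost=18160; order=C,D,A,B; methods=hash,hash,hash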